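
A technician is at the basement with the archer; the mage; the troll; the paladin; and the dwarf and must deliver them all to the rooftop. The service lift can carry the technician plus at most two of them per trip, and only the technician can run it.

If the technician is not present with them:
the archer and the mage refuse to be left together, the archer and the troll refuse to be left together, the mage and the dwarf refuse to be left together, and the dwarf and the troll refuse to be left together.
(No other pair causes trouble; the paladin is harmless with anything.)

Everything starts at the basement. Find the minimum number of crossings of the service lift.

Counting alone: the technician can take at most 2 across per trip to the rooftop, so moving all 5 needs at least 3 loaded trips out, with a return between consecutive ones — at least 5 crossings.
The plan below uses exactly 5 crossings, so it is optimal:
1. Technician goes to the rooftop with the archer and the dwarf.
2. Technician goes back to the basement alone.
3. Technician goes to the rooftop with the paladin.
4. Technician goes back to the basement alone.
5. Technician goes to the rooftop with the mage and the troll.

5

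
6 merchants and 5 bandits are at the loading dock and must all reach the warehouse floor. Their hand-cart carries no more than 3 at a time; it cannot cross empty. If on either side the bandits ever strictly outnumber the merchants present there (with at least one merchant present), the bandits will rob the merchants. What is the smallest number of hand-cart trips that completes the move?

9

Counting alone: each trip to the warehouse floor takes at most 3 across and each return brings at least 1 back, so after t trips out (and t−1 returns) at most 3t − (t−1) of the 11 are across; that first reaches 11 at t = 5, so at least 9 crossings are needed.
The plan below uses exactly 9 crossings, so it is optimal:
1. 3 bandits → the warehouse floor.  (the loading dock: 6M 2B; the warehouse floor: 0M 3B)
2. 1 bandit ← the loading dock.  (the loading dock: 6M 3B; the warehouse floor: 0M 2B)
3. 3 merchants → the warehouse floor.  (the loading dock: 3M 3B; the warehouse floor: 3M 2B)
4. 1 merchant ← the loading dock.  (the loading dock: 4M 3B; the warehouse floor: 2M 2B)
5. 2 merchants and 1 bandit → the warehouse floor.  (the loading dock: 2M 2B; the warehouse floor: 4M 3B)
6. 1 merchant ← the loading dock.  (the loading dock: 3M 2B; the warehouse floor: 3M 3B)
7. 2 merchants and 1 bandit → the warehouse floor.  (the loading dock: 1M 1B; the warehouse floor: 5M 4B)
8. 1 merchant ← the loading dock.  (the loading dock: 2M 1B; the warehouse floor: 4M 4B)
9. 2 merchants and 1 bandit → the warehouse floor.  (the loading dock: 0M 0B; the warehouse floor: 6M 5B)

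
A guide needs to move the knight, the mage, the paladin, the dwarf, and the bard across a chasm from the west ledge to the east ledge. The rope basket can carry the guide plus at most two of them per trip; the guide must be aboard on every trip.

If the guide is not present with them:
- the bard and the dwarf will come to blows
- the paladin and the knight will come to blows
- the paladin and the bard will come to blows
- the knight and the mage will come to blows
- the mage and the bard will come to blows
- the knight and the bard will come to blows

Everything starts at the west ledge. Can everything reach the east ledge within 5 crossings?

No

Counting alone: the guide can take at most 2 across per trip to the east ledge, so moving all 5 needs at least 3 loaded trips out, with a return between consecutive ones — at least 5 crossings.
The safety rule pushes this higher. Following every safe sequence of crossings, the most of the 5 that can be at the east ledge as the rope basket arrives there on crossing 5 is 4 — never all 5.
So the move cannot be finished within 5 crossings. (The shortest complete plan takes 7:)
1. Guide goes to the east ledge with the bard and the knight.
2. Guide goes back to the west ledge with the knight.
3. Guide goes to the east ledge with the dwarf and the knight.
4. Guide goes back to the west ledge with the bard.
5. Guide goes to the east ledge with the mage and the paladin.
6. Guide goes back to the west ledge with the knight.
7. Guide goes to the east ledge with the bard and the knight.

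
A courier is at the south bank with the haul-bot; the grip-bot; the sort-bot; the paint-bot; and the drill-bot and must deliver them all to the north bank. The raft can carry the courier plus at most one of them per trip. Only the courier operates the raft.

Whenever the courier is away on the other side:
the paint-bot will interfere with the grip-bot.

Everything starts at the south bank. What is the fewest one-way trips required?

Counting alone: the courier can take at most 1 across per trip to the north bank, so moving all 5 needs at least 5 loaded trips out, with a return between consecutive ones — at least 9 crossings.
The plan below uses exactly 9 crossings, so it is optimal:
1. Courier goes to the north bank with the grip-bot.
2. Courier goes back to the south bank alone.
3. Courier goes to the north bank with the haul-bot.
4. Courier goes back to the south bank alone.
5. Courier goes to the north bank with the sort-bot.
6. Courier goes back to the south bank alone.
7. Courier goes to the north bank with the drill-bot.
8. Courier goes back to the south bank alone.
9. Courier goes to the north bank with the paint-bot.

9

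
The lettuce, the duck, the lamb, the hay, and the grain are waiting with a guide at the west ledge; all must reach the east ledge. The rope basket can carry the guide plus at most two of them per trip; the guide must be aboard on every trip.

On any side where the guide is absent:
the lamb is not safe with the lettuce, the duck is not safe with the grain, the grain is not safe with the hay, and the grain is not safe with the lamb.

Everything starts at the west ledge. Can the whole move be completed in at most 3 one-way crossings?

Counting alone: the guide can take at most 2 across per trip to the east ledge, so moving all 5 needs at least 3 loaded trips out, with a return between consecutive ones — at least 5 crossings.
Since 3 < 5, 3 crossings cannot be enough. (The shortest complete plan in fact takes 5:)
1. Guide goes to the east ledge with the grain and the lettuce.  [the west ledge: the duck, the hay, the lamb | the east ledge: the grain, the lettuce]
2. Guide goes back to the west ledge alone.  [the west ledge: the duck, the hay, the lamb | the east ledge: the grain, the lettuce]
3. Guide goes to the east ledge with the duck and the hay.  [the west ledge: the lamb | the east ledge: the duck, the grain, the hay, the lettuce]
4. Guide goes back to the west ledge with the grain.  [the west ledge: the grain, the lamb | the east ledge: the duck, the hay, the lettuce]
5. Guide goes to the east ledge with the grain and the lamb.  [the west ledge: — | the east ledge: the duck, the grain, the hay, the lamb, the lettuce]

No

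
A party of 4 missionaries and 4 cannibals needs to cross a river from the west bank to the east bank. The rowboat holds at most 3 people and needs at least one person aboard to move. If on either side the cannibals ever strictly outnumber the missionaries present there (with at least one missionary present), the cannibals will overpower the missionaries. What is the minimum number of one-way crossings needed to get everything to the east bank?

9

Counting alone: each trip to the east bank takes at most 3 across and each return brings at least 1 back, so after t trips out (and t−1 returns) at most 3t − (t−1) of the 8 are across; that first reaches 8 at t = 4, so at least 7 crossings are needed.
The safety rule pushes this higher. Following every safe sequence of crossings, the most of the 8 that can be at the east bank as the rowboat arrives there on crossing 7 is 7 — never all 8.
So no plan with fewer than 9 crossings exists, and this one achieves 9:
1. 2 cannibals → the east bank.  (the west bank: 4M 2C; the east bank: 0M 2C)
2. 1 cannibal ← the west bank.  (the west bank: 4M 3C; the east bank: 0M 1C)
3. 3 cannibals → the east bank.  (the west bank: 4M 0C; the east bank: 0M 4C)
4. 1 cannibal ← the west bank.  (the west bank: 4M 1C; the east bank: 0M 3C)
5. 3 missionaries → the east bank.  (the west bank: 1M 1C; the east bank: 3M 3C)
6. 1 missionary and 1 cannibal ← the west bank.  (the west bank: 2M 2C; the east bank: 2M 2C)
7. 2 missionaries → the east bank.  (the west bank: 0M 2C; the east bank: 4M 2C)
8. 1 cannibal ← the west bank.  (the west bank: 0M 3C; the east bank: 4M 1C)
9. 3 cannibals → the east bank.  (the west bank: 0M 0C; the east bank: 4M 4C)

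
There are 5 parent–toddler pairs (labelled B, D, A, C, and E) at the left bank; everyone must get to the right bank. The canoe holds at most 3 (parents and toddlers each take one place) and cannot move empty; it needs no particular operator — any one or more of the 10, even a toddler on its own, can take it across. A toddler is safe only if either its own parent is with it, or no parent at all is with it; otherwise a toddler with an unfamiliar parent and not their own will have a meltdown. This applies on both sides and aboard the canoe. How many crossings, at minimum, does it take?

Counting alone: each trip to the right bank takes at most 3 across and each return brings at least 1 back, so after t trips out (and t−1 returns) at most 3t − (t−1) of the 10 are across; that first reaches 10 at t = 5, so at least 9 crossings are needed.
The safety rule pushes this higher. Following every safe sequence of crossings, the most of the 10 that can be at the right bank as the canoe arrives there on crossing 9 is 9 — never all 10.
So no plan with fewer than 11 crossings exists, and this one achieves 11:
1. parent B and toddler B cross → the right bank.
2. parent B crosses ← the left bank.
3. toddler A, toddler C, and toddler D cross → the right bank.
4. toddler B crosses ← the left bank.
5. parent A, parent C, and parent D cross → the right bank.
6. parent D and toddler D cross ← the left bank.
7. parent B, parent D, and parent E cross → the right bank.
8. toddler A crosses ← the left bank.
9. toddler B and toddler D cross → the right bank.
10. toddler B crosses ← the left bank.
11. toddler A, toddler B, and toddler E cross → the right bank.

11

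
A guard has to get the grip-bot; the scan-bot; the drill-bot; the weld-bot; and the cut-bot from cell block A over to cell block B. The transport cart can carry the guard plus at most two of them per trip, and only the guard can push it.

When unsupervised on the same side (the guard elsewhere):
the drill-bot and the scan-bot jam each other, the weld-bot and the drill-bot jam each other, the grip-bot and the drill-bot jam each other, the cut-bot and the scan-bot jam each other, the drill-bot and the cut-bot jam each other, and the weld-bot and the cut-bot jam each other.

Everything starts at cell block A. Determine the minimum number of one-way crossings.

7

Counting alone: the guard can take at most 2 across per trip to cell block B, so moving all 5 needs at least 3 loaded trips out, with a return between consecutive ones — at least 5 crossings.
The safety rule pushes this higher. Following every safe sequence of crossings, the most of the 5 that can be at cell block B as the transport cart arrives there on crossing 5 is 4 — never all 5.
So no plan with fewer than 7 crossings exists, and this one achieves 7:
1. Guard goes to cell block B with the cut-bot and the drill-bot.  [cell block A: the grip-bot, the scan-bot, the weld-bot | cell block B: the cut-bot, the drill-bot]
2. Guard goes back to cell block A with the drill-bot.  [cell block A: the drill-bot, the grip-bot, the scan-bot, the weld-bot | cell block B: the cut-bot]
3. Guard goes to cell block B with the drill-bot and the grip-bot.  [cell block A: the scan-bot, the weld-bot | cell block B: the cut-bot, the drill-bot, the grip-bot]
4. Guard goes back to cell block A with the drill-bot.  [cell block A: the drill-bot, the scan-bot, the weld-bot | cell block B: the cut-bot, the grip-bot]
5. Guard goes to cell block B with the scan-bot and the weld-bot.  [cell block A: the drill-bot | cell block B: the cut-bot, the grip-bot, the scan-bot, the weld-bot]
6. Guard goes back to cell block A with the cut-bot.  [cell block A: the cut-bot, the drill-bot | cell block B: the grip-bot, the scan-bot, the weld-bot]
7. Guard goes to cell block B with the cut-bot and the drill-bot.  [cell block A: — | cell block B: the cut-bot, the drill-bot, the grip-bot, the scan-bot, the weld-bot]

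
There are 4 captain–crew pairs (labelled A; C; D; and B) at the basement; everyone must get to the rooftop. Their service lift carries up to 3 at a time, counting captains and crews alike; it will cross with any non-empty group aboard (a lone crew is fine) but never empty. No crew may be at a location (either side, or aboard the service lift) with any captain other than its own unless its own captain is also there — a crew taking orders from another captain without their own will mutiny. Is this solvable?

1. captain A and crew A cross → the rooftop.
2. captain A crosses ← the basement.
3. captain A, captain C, and crew C cross → the rooftop.
4. captain A and crew A cross ← the basement.
5. captain A, captain B, and captain D cross → the rooftop.
6. crew C crosses ← the basement.
7. crew A and crew C cross → the rooftop.
8. crew A crosses ← the basement.
9. crew A, crew B, and crew D cross → the rooftop.

Yes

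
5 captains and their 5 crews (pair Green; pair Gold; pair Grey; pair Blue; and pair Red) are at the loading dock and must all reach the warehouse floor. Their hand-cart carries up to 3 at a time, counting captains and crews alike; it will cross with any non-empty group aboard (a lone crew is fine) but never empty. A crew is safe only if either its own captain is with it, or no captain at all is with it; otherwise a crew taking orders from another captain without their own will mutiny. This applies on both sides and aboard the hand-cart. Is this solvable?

Yes

1. captain Green and crew Green cross → the warehouse floor.
2. captain Green crosses ← the loading dock.
3. crew Blue, crew Gold, and crew Grey cross → the warehouse floor.
4. crew Green crosses ← the loading dock.
5. captain Blue, captain Gold, and captain Grey cross → the warehouse floor.
6. captain Gold and crew Gold cross ← the loading dock.
7. captain Gold, captain Green, and captain Red cross → the warehouse floor.
8. crew Grey crosses ← the loading dock.
9. crew Gold and crew Green cross → the warehouse floor.
10. crew Green crosses ← the loading dock.
11. crew Green, crew Grey, and crew Red cross → the warehouse floor.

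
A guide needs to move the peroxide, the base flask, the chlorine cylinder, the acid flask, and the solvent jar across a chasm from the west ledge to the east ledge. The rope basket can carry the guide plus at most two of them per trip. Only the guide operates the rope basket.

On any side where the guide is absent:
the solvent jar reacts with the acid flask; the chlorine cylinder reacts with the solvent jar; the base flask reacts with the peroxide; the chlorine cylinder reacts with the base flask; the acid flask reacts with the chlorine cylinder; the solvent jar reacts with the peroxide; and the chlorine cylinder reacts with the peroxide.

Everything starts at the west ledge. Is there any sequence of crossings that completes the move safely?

No

Whatever the first load, the items left behind include a forbidden pair without the guide. No opening move is safe, so no plan exists.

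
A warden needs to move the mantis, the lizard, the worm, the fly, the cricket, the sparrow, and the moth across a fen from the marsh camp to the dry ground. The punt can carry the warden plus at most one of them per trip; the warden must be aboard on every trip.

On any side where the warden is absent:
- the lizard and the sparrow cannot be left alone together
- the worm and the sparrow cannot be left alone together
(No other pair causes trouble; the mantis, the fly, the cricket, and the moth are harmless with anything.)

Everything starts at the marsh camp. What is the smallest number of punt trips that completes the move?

15

Counting alone: the warden can take at most 1 across per trip to the dry ground, so moving all 7 needs at least 7 loaded trips out, with a return between consecutive ones — at least 13 crossings.
The safety rule pushes this higher. Following every safe sequence of crossings, the most of the 7 that can be at the dry ground as the punt arrives there on crossing 13 is 6 — never all 7.
So no plan with fewer than 15 crossings exists, and this one achieves 15:
1. Warden goes to the dry ground with the sparrow.
2. Warden goes back to the marsh camp alone.
3. Warden goes to the dry ground with the mantis.
4. Warden goes back to the marsh camp alone.
5. Warden goes to the dry ground with the lizard.
6. Warden goes back to the marsh camp with the sparrow.
7. Warden goes to the dry ground with the worm.
8. Warden goes back to the marsh camp alone.
9. Warden goes to the dry ground with the fly.
10. Warden goes back to the marsh camp alone.
11. Warden goes to the dry ground with the cricket.
12. Warden goes back to the marsh camp alone.
13. Warden goes to the dry ground with the moth.
14. Warden goes back to the marsh camp alone.
15. Warden goes to the dry ground with the sparrow.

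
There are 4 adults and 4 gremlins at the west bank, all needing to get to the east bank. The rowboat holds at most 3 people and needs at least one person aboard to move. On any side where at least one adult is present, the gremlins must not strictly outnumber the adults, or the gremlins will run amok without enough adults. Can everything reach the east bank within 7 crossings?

Counting alone: each trip to the east bank takes at most 3 across and each return brings at least 1 back, so after t trips out (and t−1 returns) at most 3t − (t−1) of the 8 are across; that first reaches 8 at t = 4, so at least 7 crossings are needed.
The safety rule pushes this higher. Following every safe sequence of crossings, the most of the 8 that can be at the east bank as the rowboat arrives there on crossing 7 is 7 — never all 8.
So the move cannot be finished within 7 crossings. (The shortest complete plan takes 9:)
1. 2 gremlins → the east bank.  (the west bank: 4A 2G; the east bank: 0A 2G)
2. 1 gremlin ← the west bank.  (the west bank: 4A 3G; the east bank: 0A 1G)
3. 3 gremlins → the east bank.  (the west bank: 4A 0G; the east bank: 0A 4G)
4. 1 gremlin ← the west bank.  (the west bank: 4A 1G; the east bank: 0A 3G)
5. 3 adults → the east bank.  (the west bank: 1A 1G; the east bank: 3A 3G)
6. 1 adult and 1 gremlin ← the west bank.  (the west bank: 2A 2G; the east bank: 2A 2G)
7. 2 adults → the east bank.  (the west bank: 0A 2G; the east bank: 4A 2G)
8. 1 gremlin ← the west bank.  (the west bank: 0A 3G; the east bank: 4A 1G)
9. 3 gremlins → the east bank.  (the west bank: 0A 0G; the east bank: 4A 4G)

No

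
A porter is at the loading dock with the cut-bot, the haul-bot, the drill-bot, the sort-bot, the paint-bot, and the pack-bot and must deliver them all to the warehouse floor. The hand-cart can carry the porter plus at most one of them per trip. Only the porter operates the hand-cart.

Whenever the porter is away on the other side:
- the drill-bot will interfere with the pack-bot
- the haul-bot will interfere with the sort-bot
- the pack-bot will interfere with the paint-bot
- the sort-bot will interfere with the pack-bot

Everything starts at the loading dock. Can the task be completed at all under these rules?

Whatever the first load, the items left behind include a forbidden pair without the porter. No opening move is safe, so no plan exists.

No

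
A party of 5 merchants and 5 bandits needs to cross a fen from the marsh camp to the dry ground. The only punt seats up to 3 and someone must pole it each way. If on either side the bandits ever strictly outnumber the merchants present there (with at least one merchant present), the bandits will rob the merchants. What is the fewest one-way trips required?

11

Counting alone: each trip to the dry ground takes at most 3 across and each return brings at least 1 back, so after t trips out (and t−1 returns) at most 3t − (t−1) of the 10 are across; that first reaches 10 at t = 5, so at least 9 crossings are needed.
The safety rule pushes this higher. Following every safe sequence of crossings, the most of the 10 that can be at the dry ground as the punt arrives there on crossing 9 is 9 — never all 10.
So no plan with fewer than 11 crossings exists, and this one achieves 11:
1. 2 bandits → the dry ground.  (the marsh camp: 5M 3B; the dry ground: 0M 2B)
2. 1 bandit ← the marsh camp.  (the marsh camp: 5M 4B; the dry ground: 0M 1B)
3. 3 bandits → the dry ground.  (the marsh camp: 5M 1B; the dry ground: 0M 4B)
4. 1 bandit ← the marsh camp.  (the marsh camp: 5M 2B; the dry ground: 0M 3B)
5. 3 merchants → the dry ground.  (the marsh camp: 2M 2B; the dry ground: 3M 3B)
6. 1 merchant and 1 bandit ← the marsh camp.  (the marsh camp: 3M 3B; the dry ground: 2M 2B)
7. 3 merchants → the dry ground.  (the marsh camp: 0M 3B; the dry ground: 5M 2B)
8. 1 bandit ← the marsh camp.  (the marsh camp: 0M 4B; the dry ground: 5M 1B)
9. 2 bandits → the dry ground.  (the marsh camp: 0M 2B; the dry ground: 5M 3B)
10. 1 bandit ← the marsh camp.  (the marsh camp: 0M 3B; the dry ground: 5M 2B)
11. 3 bandits → the dry ground.  (the marsh camp: 0M 0B; the dry ground: 5M 5B)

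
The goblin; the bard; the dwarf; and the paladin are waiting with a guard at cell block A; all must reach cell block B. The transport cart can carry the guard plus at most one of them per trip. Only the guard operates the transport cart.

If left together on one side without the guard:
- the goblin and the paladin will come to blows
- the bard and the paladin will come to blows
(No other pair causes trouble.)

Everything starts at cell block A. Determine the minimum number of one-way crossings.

9

Counting alone: the guard can take at most 1 across per trip to cell block B, so moving all 4 needs at least 4 loaded trips out, with a return between consecutive ones — at least 7 crossings.
The safety rule pushes this higher. Following every safe sequence of crossings, the most of the 4 that can be at cell block B as the transport cart arrives there on crossing 7 is 3 — never all 4.
So no plan with fewer than 9 crossings exists, and this one achieves 9:
1. Guard goes to cell block B with the paladin.  [cell block A: the bard, the dwarf, the goblin | cell block B: the paladin]
2. Guard goes back to cell block A alone.  [cell block A: the bard, the dwarf, the goblin | cell block B: the paladin]
3. Guard goes to cell block B with the goblin.  [cell block A: the bard, the dwarf | cell block B: the goblin, the paladin]
4. Guard goes back to cell block A with the paladin.  [cell block A: the bard, the dwarf, the paladin | cell block B: the goblin]
5. Guard goes to cell block B with the bard.  [cell block A: the dwarf, the paladin | cell block B: the bard, the goblin]
6. Guard goes back to cell block A alone.  [cell block A: the dwarf, the paladin | cell block B: the bard, the goblin]
7. Guard goes to cell block B with the dwarf.  [cell block A: the paladin | cell block B: the bard, the dwarf, the goblin]
8. Guard goes back to cell block A alone.  [cell block A: the paladin | cell block B: the bard, the dwarf, the goblin]
9. Guard goes to cell block B with the paladin.  [cell block A: — | cell block B: the bard, the dwarf, the goblin, the paladin]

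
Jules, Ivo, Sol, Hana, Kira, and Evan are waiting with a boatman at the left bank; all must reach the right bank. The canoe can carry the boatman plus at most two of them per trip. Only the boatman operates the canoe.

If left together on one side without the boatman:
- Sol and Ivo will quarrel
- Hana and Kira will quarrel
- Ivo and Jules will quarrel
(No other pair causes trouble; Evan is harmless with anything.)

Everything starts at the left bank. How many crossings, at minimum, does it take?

Counting alone: the boatman can take at most 2 across per trip to the right bank, so moving all 6 needs at least 3 loaded trips out, with a return between consecutive ones — at least 5 crossings.
The safety rule pushes this higher. Following every safe sequence of crossings, the most of the 6 that can be at the right bank as the canoe arrives there on crossing 5 is 5 — never all 6.
So no plan with fewer than 7 crossings exists, and this one achieves 7:
1. Boatman goes to the right bank with Hana and Ivo.  [the left bank: Evan, Jules, Kira, Sol | the right bank: Hana, Ivo]
2. Boatman goes back to the left bank alone.  [the left bank: Evan, Jules, Kira, Sol | the right bank: Hana, Ivo]
3. Boatman goes to the right bank with Jules.  [the left bank: Evan, Kira, Sol | the right bank: Hana, Ivo, Jules]
4. Boatman goes back to the left bank with Ivo.  [the left bank: Evan, Ivo, Kira, Sol | the right bank: Hana, Jules]
5. Boatman goes to the right bank with Evan and Sol.  [the left bank: Ivo, Kira | the right bank: Evan, Hana, Jules, Sol]
6. Boatman goes back to the left bank alone.  [the left bank: Ivo, Kira | the right bank: Evan, Hana, Jules, Sol]
7. Boatman goes to the right bank with Ivo and Kira.  [the left bank: — | the right bank: Evan, Hana, Ivo, Jules, Kira, Sol]

7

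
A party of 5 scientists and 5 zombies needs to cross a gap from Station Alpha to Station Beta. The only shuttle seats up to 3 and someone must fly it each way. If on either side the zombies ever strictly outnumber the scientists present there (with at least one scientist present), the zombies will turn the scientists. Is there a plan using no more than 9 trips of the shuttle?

No

Counting alone: each trip to Station Beta takes at most 3 across and each return brings at least 1 back, so after t trips out (and t−1 returns) at most 3t − (t−1) of the 10 are across; that first reaches 10 at t = 5, so at least 9 crossings are needed.
The safety rule pushes this higher. Following every safe sequence of crossings, the most of the 10 that can be at Station Beta as the shuttle arrives there on crossing 9 is 9 — never all 10.
So the move cannot be finished within 9 crossings. (The shortest complete plan takes 11:)
1. 2 zombies → Station Beta.  (Station Alpha: 5S 3Z; Station Beta: 0S 2Z)
2. 1 zombie ← Station Alpha.  (Station Alpha: 5S 4Z; Station Beta: 0S 1Z)
3. 3 zombies → Station Beta.  (Station Alpha: 5S 1Z; Station Beta: 0S 4Z)
4. 1 zombie ← Station Alpha.  (Station Alpha: 5S 2Z; Station Beta: 0S 3Z)
5. 3 scientists → Station Beta.  (Station Alpha: 2S 2Z; Station Beta: 3S 3Z)
6. 1 scientist and 1 zombie ← Station Alpha.  (Station Alpha: 3S 3Z; Station Beta: 2S 2Z)
7. 3 scientists → Station Beta.  (Station Alpha: 0S 3Z; Station Beta: 5S 2Z)
8. 1 zombie ← Station Alpha.  (Station Alpha: 0S 4Z; Station Beta: 5S 1Z)
9. 2 zombies → Station Beta.  (Station Alpha: 0S 2Z; Station Beta: 5S 3Z)
10. 1 zombie ← Station Alpha.  (Station Alpha: 0S 3Z; Station Beta: 5S 2Z)
11. 3 zombies → Station Beta.  (Station Alpha: 0S 0Z; Station Beta: 5S 5Z)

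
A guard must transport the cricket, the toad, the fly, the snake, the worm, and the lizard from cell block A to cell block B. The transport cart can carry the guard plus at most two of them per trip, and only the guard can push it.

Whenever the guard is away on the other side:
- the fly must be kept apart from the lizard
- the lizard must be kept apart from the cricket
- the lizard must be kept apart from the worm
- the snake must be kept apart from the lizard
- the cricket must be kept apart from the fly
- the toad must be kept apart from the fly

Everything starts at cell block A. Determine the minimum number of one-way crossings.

9

Counting alone: the guard can take at most 2 across per trip to cell block B, so moving all 6 needs at least 3 loaded trips out, with a return between consecutive ones — at least 5 crossings.
The safety rule pushes this higher. Following every safe sequence of crossings, the most of the 6 that can be at cell block B as the transport cart arrives there on crossings 5, 7 is 4, 5 respectively — never all 6.
So no plan with fewer than 9 crossings exists, and this one achieves 9:
1. Guard goes to cell block B with the fly and the lizard.  [cell block A: the cricket, the snake, the toad, the worm | cell block B: the fly, the lizard]
2. Guard goes back to cell block A with the fly.  [cell block A: the cricket, the fly, the snake, the toad, the worm | cell block B: the lizard]
3. Guard goes to cell block B with the cricket and the toad.  [cell block A: the fly, the snake, the worm | cell block B: the cricket, the lizard, the toad]
4. Guard goes back to cell block A with the cricket.  [cell block A: the cricket, the fly, the snake, the worm | cell block B: the lizard, the toad]
5. Guard goes to cell block B with the cricket and the snake.  [cell block A: the fly, the worm | cell block B: the cricket, the lizard, the snake, the toad]
6. Guard goes back to cell block A with the lizard.  [cell block A: the fly, the lizard, the worm | cell block B: the cricket, the snake, the toad]
7. Guard goes to cell block B with the fly and the worm.  [cell block A: the lizard | cell block B: the cricket, the fly, the snake, the toad, the worm]
8. Guard goes back to cell block A with the fly.  [cell block A: the fly, the lizard | cell block B: the cricket, the snake, the toad, the worm]
9. Guard goes to cell block B with the fly and the lizard.  [cell block A: — | cell block B: the cricket, the fly, the lizard, the snake, the toad, the worm]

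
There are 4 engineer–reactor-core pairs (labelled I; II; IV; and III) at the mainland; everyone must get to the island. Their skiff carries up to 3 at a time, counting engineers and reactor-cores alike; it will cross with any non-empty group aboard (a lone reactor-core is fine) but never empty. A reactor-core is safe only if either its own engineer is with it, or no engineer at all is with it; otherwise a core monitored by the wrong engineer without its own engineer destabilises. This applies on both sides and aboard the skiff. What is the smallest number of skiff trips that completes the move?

9

Counting alone: each trip to the island takes at most 3 across and each return brings at least 1 back, so after t trips out (and t−1 returns) at most 3t − (t−1) of the 8 are across; that first reaches 8 at t = 4, so at least 7 crossings are needed.
The safety rule pushes this higher. Following every safe sequence of crossings, the most of the 8 that can be at the island as the skiff arrives there on crossing 7 is 7 — never all 8.
So no plan with fewer than 9 crossings exists, and this one achieves 9:
1. engineer I and reactor-core I cross → the island.
2. engineer I crosses ← the mainland.
3. engineer I, engineer II, and reactor-core II cross → the island.
4. engineer I and reactor-core I cross ← the mainland.
5. engineer I, engineer III, and engineer IV cross → the island.
6. reactor-core II crosses ← the mainland.
7. reactor-core I and reactor-core II cross → the island.
8. reactor-core I crosses ← the mainland.
9. reactor-core I, reactor-core III, and reactor-core IV cross → the island.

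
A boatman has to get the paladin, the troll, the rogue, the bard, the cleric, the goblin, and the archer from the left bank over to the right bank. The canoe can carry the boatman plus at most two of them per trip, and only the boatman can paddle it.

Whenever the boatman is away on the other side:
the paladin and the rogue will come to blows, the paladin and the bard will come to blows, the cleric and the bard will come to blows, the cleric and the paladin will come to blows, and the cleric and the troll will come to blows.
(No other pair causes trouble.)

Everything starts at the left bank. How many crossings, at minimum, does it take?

11

Counting alone: the boatman can take at most 2 across per trip to the right bank, so moving all 7 needs at least 4 loaded trips out, with a return between consecutive ones — at least 7 crossings.
The safety rule pushes this higher. Following every safe sequence of crossings, the most of the 7 that can be at the right bank as the canoe arrives there on crossings 7, 9 is 5, 6 respectively — never all 7.
So no plan with fewer than 11 crossings exists, and this one achieves 11:
1. Boatman goes to the right bank with the cleric and the paladin.  [the left bank: the archer, the bard, the goblin, the rogue, the troll | the right bank: the cleric, the paladin]
2. Boatman goes back to the left bank with the paladin.  [the left bank: the archer, the bard, the goblin, the paladin, the rogue, the troll | the right bank: the cleric]
3. Boatman goes to the right bank with the paladin and the troll.  [the left bank: the archer, the bard, the goblin, the rogue | the right bank: the cleric, the paladin, the troll]
4. Boatman goes back to the left bank with the cleric.  [the left bank: the archer, the bard, the cleric, the goblin, the rogue | the right bank: the paladin, the troll]
5. Boatman goes to the right bank with the bard and the rogue.  [the left bank: the archer, the cleric, the goblin | the right bank: the bard, the paladin, the rogue, the troll]
6. Boatman goes back to the left bank with the paladin.  [the left bank: the archer, the cleric, the goblin, the paladin | the right bank: the bard, the rogue, the troll]
7. Boatman goes to the right bank with the goblin and the paladin.  [the left bank: the archer, the cleric | the right bank: the bard, the goblin, the paladin, the rogue, the troll]
8. Boatman goes back to the left bank with the paladin.  [the left bank: the archer, the cleric, the paladin | the right bank: the bard, the goblin, the rogue, the troll]
9. Boatman goes to the right bank with the archer and the paladin.  [the left bank: the cleric | the right bank: the archer, the bard, the goblin, the paladin, the rogue, the troll]
10. Boatman goes back to the left bank with the paladin.  [the left bank: the cleric, the paladin | the right bank: the archer, the bard, the goblin, the rogue, the troll]
11. Boatman goes to the right bank with the cleric and the paladin.  [the left bank: — | the right bank: the archer, the bard, the cleric, the goblin, the paladin, the rogue, the troll]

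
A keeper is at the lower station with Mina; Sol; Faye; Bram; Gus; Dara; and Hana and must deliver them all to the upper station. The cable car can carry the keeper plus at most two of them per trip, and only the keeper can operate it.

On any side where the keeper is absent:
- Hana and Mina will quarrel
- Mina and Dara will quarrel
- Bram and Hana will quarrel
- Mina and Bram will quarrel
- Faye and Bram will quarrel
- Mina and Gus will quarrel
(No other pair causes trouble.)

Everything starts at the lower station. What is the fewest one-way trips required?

Counting alone: the keeper can take at most 2 across per trip to the upper station, so moving all 7 needs at least 4 loaded trips out, with a return between consecutive ones — at least 7 crossings.
The safety rule pushes this higher. Following every safe sequence of crossings, the most of the 7 that can be at the upper station as the cable car arrives there on crossings 7, 9 is 5, 6 respectively — never all 7.
So no plan with fewer than 11 crossings exists, and this one achieves 11:
1. Keeper goes to the upper station with Bram and Mina.  [the lower station: Dara, Faye, Gus, Hana, Sol | the upper station: Bram, Mina]
2. Keeper goes back to the lower station with Mina.  [the lower station: Dara, Faye, Gus, Hana, Mina, Sol | the upper station: Bram]
3. Keeper goes to the upper station with Mina and Sol.  [the lower station: Dara, Faye, Gus, Hana | the upper station: Bram, Mina, Sol]
4. Keeper goes back to the lower station with Mina.  [the lower station: Dara, Faye, Gus, Hana, Mina | the upper station: Bram, Sol]
5. Keeper goes to the upper station with Faye and Mina.  [the lower station: Dara, Gus, Hana | the upper station: Bram, Faye, Mina, Sol]
6. Keeper goes back to the lower station with Bram.  [the lower station: Bram, Dara, Gus, Hana | the upper station: Faye, Mina, Sol]
7. Keeper goes to the upper station with Gus and Hana.  [the lower station: Bram, Dara | the upper station: Faye, Gus, Hana, Mina, Sol]
8. Keeper goes back to the lower station with Mina.  [the lower station: Bram, Dara, Mina | the upper station: Faye, Gus, Hana, Sol]
9. Keeper goes to the upper station with Dara and Mina.  [the lower station: Bram | the upper station: Dara, Faye, Gus, Hana, Mina, Sol]
10. Keeper goes back to the lower station with Mina.  [the lower station: Bram, Mina | the upper station: Dara, Faye, Gus, Hana, Sol]
11. Keeper goes to the upper station with Bram and Mina.  [the lower station: — | the upper station: Bram, Dara, Faye, Gus, Hana, Mina, Sol]

11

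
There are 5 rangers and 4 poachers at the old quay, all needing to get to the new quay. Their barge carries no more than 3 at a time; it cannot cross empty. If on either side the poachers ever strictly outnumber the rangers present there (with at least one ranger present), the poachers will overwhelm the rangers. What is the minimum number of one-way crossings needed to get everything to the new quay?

7

Counting alone: each trip to the new quay takes at most 3 across and each return brings at least 1 back, so after t trips out (and t−1 returns) at most 3t − (t−1) of the 9 are across; that first reaches 9 at t = 4, so at least 7 crossings are needed.
The plan below uses exactly 7 crossings, so it is optimal:
1. 3 poachers → the new quay.  (the old quay: 5R 1P; the new quay: 0R 3P)
2. 1 poacher ← the old quay.  (the old quay: 5R 2P; the new quay: 0R 2P)
3. 3 rangers → the new quay.  (the old quay: 2R 2P; the new quay: 3R 2P)
4. 1 ranger ← the old quay.  (the old quay: 3R 2P; the new quay: 2R 2P)
5. 2 rangers and 1 poacher → the new quay.  (the old quay: 1R 1P; the new quay: 4R 3P)
6. 1 ranger ← the old quay.  (the old quay: 2R 1P; the new quay: 3R 3P)
7. 2 rangers and 1 poacher → the new quay.  (the old quay: 0R 0P; the new quay: 5R 4P)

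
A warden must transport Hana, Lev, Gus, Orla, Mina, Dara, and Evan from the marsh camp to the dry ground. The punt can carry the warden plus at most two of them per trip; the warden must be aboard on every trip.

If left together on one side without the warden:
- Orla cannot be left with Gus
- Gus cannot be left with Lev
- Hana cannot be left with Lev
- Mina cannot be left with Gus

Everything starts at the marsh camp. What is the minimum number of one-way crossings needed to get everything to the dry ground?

7

Counting alone: the warden can take at most 2 across per trip to the dry ground, so moving all 7 needs at least 4 loaded trips out, with a return between consecutive ones — at least 7 crossings.
The plan below uses exactly 7 crossings, so it is optimal:
1. Warden goes to the dry ground with Gus and Hana.  [the marsh camp: Dara, Evan, Lev, Mina, Orla | the dry ground: Gus, Hana]
2. Warden goes back to the marsh camp alone.  [the marsh camp: Dara, Evan, Lev, Mina, Orla | the dry ground: Gus, Hana]
3. Warden goes to the dry ground with Dara and Evan.  [the marsh camp: Lev, Mina, Orla | the dry ground: Dara, Evan, Gus, Hana]
4. Warden goes back to the marsh camp alone.  [the marsh camp: Lev, Mina, Orla | the dry ground: Dara, Evan, Gus, Hana]
5. Warden goes to the dry ground with Mina and Orla.  [the marsh camp: Lev | the dry ground: Dara, Evan, Gus, Hana, Mina, Orla]
6. Warden goes back to the marsh camp with Gus.  [the marsh camp: Gus, Lev | the dry ground: Dara, Evan, Hana, Mina, Orla]
7. Warden goes to the dry ground with Gus and Lev.  [the marsh camp: — | the dry ground: Dara, Evan, Gus, Hana, Lev, Mina, Orla]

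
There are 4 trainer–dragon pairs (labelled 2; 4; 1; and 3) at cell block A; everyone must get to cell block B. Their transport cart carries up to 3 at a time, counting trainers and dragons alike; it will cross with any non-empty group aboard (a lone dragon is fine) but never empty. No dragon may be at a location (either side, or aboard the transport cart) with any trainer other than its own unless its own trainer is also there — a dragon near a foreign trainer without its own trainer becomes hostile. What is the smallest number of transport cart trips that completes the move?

9

Counting alone: each trip to cell block B takes at most 3 across and each return brings at least 1 back, so after t trips out (and t−1 returns) at most 3t − (t−1) of the 8 are across; that first reaches 8 at t = 4, so at least 7 crossings are needed.
The safety rule pushes this higher. Following every safe sequence of crossings, the most of the 8 that can be at cell block B as the transport cart arrives there on crossing 7 is 7 — never all 8.
So no plan with fewer than 9 crossings exists, and this one achieves 9:
1. dragon 2 and trainer 2 cross → cell block B.
2. trainer 2 crosses ← cell block A.
3. dragon 4, trainer 2, and trainer 4 cross → cell block B.
4. dragon 2 and trainer 2 cross ← cell block A.
5. trainer 1, trainer 2, and trainer 3 cross → cell block B.
6. dragon 4 crosses ← cell block A.
7. dragon 2 and dragon 4 cross → cell block B.
8. dragon 2 crosses ← cell block A.
9. dragon 1, dragon 2, and dragon 3 cross → cell block B.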